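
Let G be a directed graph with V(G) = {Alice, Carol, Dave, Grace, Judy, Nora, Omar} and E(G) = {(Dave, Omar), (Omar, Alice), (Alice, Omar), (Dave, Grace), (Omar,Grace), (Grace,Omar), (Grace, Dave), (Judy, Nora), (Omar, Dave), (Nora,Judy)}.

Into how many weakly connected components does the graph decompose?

3

From Alice: component {Alice, Dave, Grace, Omar}.
From Carol: component {Carol}.
From Judy: component {Judy, Nora}.
That's 3 components.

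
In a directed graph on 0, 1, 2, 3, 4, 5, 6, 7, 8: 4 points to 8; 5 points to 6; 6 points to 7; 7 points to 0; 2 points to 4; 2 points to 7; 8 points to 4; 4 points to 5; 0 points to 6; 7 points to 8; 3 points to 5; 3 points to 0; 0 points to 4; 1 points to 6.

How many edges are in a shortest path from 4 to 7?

3

Distance 0: 4.
Distance 1: 5, 8.
Distance 2: 6.
Distance 3: 7 — contains 7.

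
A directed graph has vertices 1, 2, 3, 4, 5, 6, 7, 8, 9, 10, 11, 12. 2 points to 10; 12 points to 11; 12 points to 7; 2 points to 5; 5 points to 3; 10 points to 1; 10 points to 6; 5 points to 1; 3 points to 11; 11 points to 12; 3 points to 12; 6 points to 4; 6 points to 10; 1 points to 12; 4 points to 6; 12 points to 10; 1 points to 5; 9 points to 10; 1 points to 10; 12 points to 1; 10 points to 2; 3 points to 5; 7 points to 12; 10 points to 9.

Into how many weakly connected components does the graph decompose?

From 1: component {1, 2, 3, 4, 5, 6, 7, 9, 10, 11, 12}.
From 8: component {8}.
That's 2 components.

2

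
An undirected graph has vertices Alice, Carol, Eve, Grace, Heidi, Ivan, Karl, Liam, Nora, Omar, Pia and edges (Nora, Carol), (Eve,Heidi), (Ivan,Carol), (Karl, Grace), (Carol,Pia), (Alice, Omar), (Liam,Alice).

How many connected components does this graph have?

4

From Alice: component {Alice, Liam, Omar}.
From Carol: component {Carol, Ivan, Nora, Pia}.
From Eve: component {Eve, Heidi}.
From Grace: component {Grace, Karl}.
That's 4 components.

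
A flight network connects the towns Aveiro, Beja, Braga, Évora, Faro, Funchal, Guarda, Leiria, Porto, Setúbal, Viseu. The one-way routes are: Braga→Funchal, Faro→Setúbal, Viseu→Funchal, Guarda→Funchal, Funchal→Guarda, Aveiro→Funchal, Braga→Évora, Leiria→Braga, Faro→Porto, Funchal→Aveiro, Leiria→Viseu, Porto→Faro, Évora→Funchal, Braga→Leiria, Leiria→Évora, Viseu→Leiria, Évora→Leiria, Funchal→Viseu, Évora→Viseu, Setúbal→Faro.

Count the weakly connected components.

From Aveiro: component {Aveiro, Braga, Évora, Funchal, Guarda, Leiria, Viseu}.
From Beja: component {Beja}.
From Faro: component {Faro, Porto, Setúbal}.
That's 3 components.

3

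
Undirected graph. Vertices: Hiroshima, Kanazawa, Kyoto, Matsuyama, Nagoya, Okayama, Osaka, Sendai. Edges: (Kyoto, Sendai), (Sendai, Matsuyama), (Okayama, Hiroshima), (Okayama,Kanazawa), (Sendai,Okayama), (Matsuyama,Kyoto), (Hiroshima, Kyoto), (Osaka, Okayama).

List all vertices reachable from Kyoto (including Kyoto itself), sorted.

Hiroshima, Kanazawa, Kyoto, Matsuyama, Okayama, Osaka, Sendai

Start at Kyoto.
Its neighbours: Hiroshima, Matsuyama, Sendai.
Then their neighbours: Okayama.
Then next layer: Kanazawa, Osaka.
Nothing further is reachable.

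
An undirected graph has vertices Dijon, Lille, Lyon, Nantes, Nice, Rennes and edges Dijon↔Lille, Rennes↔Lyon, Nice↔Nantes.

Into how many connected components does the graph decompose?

3

From Dijon: component {Dijon, Lille}.
From Lyon: component {Lyon, Rennes}.
From Nantes: component {Nantes, Nice}.
That's 3 components.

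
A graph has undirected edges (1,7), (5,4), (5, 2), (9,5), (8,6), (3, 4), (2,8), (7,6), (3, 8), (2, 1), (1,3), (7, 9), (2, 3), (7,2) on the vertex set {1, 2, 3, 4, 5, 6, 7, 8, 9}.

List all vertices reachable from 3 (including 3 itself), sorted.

Start at 3.
Its neighbours: 1, 2, 4, 8.
Then their neighbours: 5, 6, 7.
Then next layer: 9.
Every vertex is now reached.

1, 2, 3, 4, 5, 6, 7, 8, 9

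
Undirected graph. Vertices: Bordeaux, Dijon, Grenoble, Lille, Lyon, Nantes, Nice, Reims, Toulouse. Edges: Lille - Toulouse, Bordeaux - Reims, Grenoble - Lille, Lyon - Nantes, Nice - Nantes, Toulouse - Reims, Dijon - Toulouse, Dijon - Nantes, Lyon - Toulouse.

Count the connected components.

From Bordeaux: component {Bordeaux, Dijon, Grenoble, Lille, Lyon, Nantes, Nice, Reims, Toulouse}.
That's 1 component.

1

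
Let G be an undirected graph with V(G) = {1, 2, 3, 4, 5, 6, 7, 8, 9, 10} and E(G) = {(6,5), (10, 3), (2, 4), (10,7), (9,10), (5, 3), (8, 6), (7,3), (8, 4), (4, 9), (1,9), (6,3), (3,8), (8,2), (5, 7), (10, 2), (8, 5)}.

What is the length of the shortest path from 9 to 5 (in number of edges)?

3

Distance 0: 9.
Distance 1: 1, 4, 10.
Distance 2: 2, 3, 7, 8.
Distance 3: 5, 6 — contains 5.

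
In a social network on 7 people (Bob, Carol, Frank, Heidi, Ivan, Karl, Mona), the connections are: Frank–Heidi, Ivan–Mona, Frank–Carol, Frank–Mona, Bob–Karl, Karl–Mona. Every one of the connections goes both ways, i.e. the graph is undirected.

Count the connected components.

From Bob: component {Bob, Carol, Frank, Heidi, Ivan, Karl, Mona}.
That's 1 component.

1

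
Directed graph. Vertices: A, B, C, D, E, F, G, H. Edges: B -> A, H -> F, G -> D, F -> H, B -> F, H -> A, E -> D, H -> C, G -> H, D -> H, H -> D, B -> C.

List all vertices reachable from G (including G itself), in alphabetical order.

Start at G.
Its neighbours: D, H.
Then their neighbours: A, C, F.
Nothing further is reachable.

A, C, D, F, G, H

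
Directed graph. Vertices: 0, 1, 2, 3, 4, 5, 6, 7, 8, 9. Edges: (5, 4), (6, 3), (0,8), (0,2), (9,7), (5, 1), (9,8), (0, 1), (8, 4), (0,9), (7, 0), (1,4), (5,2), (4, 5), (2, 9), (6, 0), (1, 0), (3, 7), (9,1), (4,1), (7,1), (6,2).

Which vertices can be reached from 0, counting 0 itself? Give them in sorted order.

0, 1, 2, 4, 5, 7, 8, 9

Start at 0.
Its neighbours: 1, 2, 8, 9.
Then their neighbours: 4, 7.
Then next layer: 5.
Nothing further is reachable.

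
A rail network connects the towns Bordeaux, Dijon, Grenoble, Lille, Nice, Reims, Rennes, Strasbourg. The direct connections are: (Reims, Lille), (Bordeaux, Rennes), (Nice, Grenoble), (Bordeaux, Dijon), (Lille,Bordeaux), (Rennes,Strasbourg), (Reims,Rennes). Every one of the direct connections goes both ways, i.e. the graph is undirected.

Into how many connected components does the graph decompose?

2

From Bordeaux: component {Bordeaux, Dijon, Lille, Reims, Rennes, Strasbourg}.
From Grenoble: component {Grenoble, Nice}.
That's 2 components.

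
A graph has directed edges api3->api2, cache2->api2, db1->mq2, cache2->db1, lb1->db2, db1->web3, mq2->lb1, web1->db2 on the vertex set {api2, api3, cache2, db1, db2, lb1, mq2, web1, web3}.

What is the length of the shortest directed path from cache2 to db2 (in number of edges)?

4

Distance 0: cache2.
Distance 1: api2, db1.
Distance 2: mq2, web3.
Distance 3: lb1.
Distance 4: db2 — contains db2.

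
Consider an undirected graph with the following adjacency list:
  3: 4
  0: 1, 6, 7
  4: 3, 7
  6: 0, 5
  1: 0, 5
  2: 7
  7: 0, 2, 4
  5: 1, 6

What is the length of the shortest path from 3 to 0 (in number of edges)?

3

Distance 0: 3.
Distance 1: 4.
Distance 2: 7.
Distance 3: 0, 2 — contains 0.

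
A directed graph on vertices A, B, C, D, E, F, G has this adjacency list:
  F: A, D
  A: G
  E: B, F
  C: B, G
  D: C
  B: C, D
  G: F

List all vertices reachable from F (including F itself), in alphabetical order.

Start at F.
Its neighbours: A, D.
Then their neighbours: C, G.
Then next layer: B.
Nothing further is reachable.

A, B, C, D, F, G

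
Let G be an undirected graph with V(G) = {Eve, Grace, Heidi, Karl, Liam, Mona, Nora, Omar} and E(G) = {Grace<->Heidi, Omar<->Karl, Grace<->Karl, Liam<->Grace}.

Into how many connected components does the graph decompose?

From Eve: component {Eve}.
From Grace: component {Grace, Heidi, Karl, Liam, Omar}.
From Mona: component {Mona}.
From Nora: component {Nora}.
That's 4 components.

4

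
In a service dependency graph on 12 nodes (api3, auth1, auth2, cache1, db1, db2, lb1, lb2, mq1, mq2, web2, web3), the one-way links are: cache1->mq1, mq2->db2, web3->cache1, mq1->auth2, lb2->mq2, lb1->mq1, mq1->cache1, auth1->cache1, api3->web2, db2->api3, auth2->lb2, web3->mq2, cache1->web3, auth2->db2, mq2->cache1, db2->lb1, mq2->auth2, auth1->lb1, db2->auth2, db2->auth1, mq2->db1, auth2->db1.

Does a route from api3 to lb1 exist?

No

Explore from api3.
Distance 1: reach web2.
The search from api3 is exhausted; no directed path reaches lb1.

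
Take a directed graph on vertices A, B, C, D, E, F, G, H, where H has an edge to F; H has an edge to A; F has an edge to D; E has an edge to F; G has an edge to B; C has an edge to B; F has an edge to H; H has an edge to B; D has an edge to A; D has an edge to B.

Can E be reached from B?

No

B has no outgoing edges, so nothing is reachable from it.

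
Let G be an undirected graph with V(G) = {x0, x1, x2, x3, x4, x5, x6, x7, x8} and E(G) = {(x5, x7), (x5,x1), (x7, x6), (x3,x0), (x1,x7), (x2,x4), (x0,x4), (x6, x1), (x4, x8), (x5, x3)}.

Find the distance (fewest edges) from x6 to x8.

Distance 0: x6.
Distance 1: x1, x7.
Distance 2: x5.
Distance 3: x3.
Distance 4: x0.
Distance 5: x4.
Distance 6: x2, x8 — contains x8.

6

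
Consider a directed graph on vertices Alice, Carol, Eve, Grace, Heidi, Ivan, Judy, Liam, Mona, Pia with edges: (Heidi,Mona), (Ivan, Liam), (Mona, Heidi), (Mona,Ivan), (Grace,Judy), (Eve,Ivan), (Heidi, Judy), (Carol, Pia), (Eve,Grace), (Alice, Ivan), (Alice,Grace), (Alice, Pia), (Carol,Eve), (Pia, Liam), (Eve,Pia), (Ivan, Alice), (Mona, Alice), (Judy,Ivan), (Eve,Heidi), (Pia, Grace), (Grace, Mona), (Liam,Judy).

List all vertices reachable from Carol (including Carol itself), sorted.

Alice, Carol, Eve, Grace, Heidi, Ivan, Judy, Liam, Mona, Pia

Start at Carol.
Its neighbours: Eve, Pia.
Then their neighbours: Grace, Heidi, Ivan, Liam.
Then next layer: Alice, Judy, Mona.
Every vertex is now reached.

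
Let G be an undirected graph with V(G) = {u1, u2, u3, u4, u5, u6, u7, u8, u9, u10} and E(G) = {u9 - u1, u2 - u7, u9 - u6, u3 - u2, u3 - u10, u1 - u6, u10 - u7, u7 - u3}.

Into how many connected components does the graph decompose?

From u1: component {u1, u6, u9}.
From u2: component {u2, u3, u7, u10}.
From u4: component {u4}.
From u5: component {u5}.
From u8: component {u8}.
That's 5 components.

5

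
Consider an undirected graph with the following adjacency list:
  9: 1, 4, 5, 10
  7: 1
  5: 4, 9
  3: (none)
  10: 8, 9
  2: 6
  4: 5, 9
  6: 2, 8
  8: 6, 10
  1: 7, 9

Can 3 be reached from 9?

Explore from 9.
Distance 1: reach 1, 4, 5, 10.
Distance 2: reach 7, 8.
Distance 3: reach 6.
Distance 4: reach 2.
The search is exhausted without reaching 3; it lies in a different component.

No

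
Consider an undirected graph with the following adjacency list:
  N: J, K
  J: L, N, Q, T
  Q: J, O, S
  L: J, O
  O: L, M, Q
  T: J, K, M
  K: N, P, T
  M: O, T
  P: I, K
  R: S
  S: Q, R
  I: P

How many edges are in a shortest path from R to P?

6

Distance 0: R.
Distance 1: S.
Distance 2: Q.
Distance 3: J, O.
Distance 4: L, M, N, T.
Distance 5: K.
Distance 6: P — contains P.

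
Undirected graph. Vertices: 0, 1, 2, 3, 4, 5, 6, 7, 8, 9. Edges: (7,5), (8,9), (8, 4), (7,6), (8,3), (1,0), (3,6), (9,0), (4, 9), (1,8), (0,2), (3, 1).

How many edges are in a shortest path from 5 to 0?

Distance 0: 5.
Distance 1: 7.
Distance 2: 6.
Distance 3: 3.
Distance 4: 1, 8.
Distance 5: 0, 4, 9 — contains 0.

5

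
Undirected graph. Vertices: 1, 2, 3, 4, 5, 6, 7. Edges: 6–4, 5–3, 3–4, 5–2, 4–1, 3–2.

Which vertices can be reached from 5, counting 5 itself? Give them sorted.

Start at 5.
Its neighbours: 2, 3.
Then their neighbours: 4.
Then next layer: 1, 6.
Nothing further is reachable.

1, 2, 3, 4, 5, 6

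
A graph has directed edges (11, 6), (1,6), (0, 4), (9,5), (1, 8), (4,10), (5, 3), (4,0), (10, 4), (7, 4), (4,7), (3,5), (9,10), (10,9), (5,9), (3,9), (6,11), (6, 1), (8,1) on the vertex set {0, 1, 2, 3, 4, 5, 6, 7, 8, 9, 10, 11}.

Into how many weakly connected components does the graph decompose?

From 0: component {0, 3, 4, 5, 7, 9, 10}.
From 1: component {1, 6, 8, 11}.
From 2: component {2}.
That's 3 components.

3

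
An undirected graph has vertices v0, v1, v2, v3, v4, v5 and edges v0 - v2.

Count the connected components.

5

From v0: component {v0, v2}.
From v1: component {v1}.
From v3: component {v3}.
From v4: component {v4}.
From v5: component {v5}.
That's 5 components.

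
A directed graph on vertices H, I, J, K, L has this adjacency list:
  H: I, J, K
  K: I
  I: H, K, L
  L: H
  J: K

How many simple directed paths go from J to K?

1

J→K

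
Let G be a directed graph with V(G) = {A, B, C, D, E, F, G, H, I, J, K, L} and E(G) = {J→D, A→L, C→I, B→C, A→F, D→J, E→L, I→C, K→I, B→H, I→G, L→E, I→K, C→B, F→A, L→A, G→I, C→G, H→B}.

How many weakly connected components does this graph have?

From A: component {A, E, F, L}.
From B: component {B, C, G, H, I, K}.
From D: component {D, J}.
That's 3 components.

3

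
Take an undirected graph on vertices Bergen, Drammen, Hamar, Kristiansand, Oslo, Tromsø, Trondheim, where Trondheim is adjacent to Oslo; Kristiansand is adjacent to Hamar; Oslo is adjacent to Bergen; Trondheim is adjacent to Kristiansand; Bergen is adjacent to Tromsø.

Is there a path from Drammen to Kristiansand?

No

Drammen has no edges, so nothing is reachable from it.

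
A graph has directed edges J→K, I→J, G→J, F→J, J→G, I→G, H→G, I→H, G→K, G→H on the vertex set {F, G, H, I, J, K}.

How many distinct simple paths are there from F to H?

F→J→G→H

1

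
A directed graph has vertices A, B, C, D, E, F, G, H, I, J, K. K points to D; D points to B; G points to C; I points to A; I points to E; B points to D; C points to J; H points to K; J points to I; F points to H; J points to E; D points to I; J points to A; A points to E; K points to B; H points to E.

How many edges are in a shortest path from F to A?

5

Distance 0: F.
Distance 1: H.
Distance 2: E, K.
Distance 3: B, D.
Distance 4: I.
Distance 5: A — contains A.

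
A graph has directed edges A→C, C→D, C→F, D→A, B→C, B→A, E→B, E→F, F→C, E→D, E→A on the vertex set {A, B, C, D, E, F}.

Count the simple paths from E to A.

E→A
E→B→A
E→B→C→D→A
E→D→A
E→F→C→D→A

5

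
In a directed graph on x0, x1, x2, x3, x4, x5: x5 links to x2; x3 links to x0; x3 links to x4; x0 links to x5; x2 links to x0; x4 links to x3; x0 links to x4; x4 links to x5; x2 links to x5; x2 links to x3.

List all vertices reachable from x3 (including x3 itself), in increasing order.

x0, x2, x3, x4, x5

Start at x3.
Its neighbours: x0, x4.
Then their neighbours: x5.
Then next layer: x2.
Nothing further is reachable.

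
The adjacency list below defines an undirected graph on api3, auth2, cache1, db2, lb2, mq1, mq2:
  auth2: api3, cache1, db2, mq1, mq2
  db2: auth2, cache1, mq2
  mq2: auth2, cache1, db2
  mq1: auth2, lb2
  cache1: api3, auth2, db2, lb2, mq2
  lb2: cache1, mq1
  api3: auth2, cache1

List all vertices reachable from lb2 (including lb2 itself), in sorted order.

Start at lb2.
Its neighbours: cache1, mq1.
Then their neighbours: api3, auth2, db2, mq2.
Every vertex is now reached.

api3, auth2, cache1, db2, lb2, mq1, mq2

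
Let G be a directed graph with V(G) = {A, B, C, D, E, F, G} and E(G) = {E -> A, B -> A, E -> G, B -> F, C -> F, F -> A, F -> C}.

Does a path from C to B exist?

No

Explore from C.
Distance 1: reach F.
Distance 2: reach A.
The search from C is exhausted; no directed path reaches B.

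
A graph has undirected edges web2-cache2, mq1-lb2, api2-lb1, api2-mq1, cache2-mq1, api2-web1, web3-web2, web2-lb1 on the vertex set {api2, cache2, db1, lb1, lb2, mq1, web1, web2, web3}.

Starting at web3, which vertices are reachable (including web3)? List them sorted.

Start at web3.
Its neighbours: web2.
Then their neighbours: cache2, lb1.
Then next layer: api2, mq1.
Then next layer: lb2, web1.
Nothing further is reachable.

api2, cache2, lb1, lb2, mq1, web1, web2, web3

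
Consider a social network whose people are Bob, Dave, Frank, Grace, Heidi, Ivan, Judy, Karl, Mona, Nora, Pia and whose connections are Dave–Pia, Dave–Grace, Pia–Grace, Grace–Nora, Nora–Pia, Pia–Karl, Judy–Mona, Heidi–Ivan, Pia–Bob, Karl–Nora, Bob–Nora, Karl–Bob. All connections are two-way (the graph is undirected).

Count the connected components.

From Bob: component {Bob, Dave, Grace, Karl, Nora, Pia}.
From Frank: component {Frank}.
From Heidi: component {Heidi, Ivan}.
From Judy: component {Judy, Mona}.
That's 4 components.

4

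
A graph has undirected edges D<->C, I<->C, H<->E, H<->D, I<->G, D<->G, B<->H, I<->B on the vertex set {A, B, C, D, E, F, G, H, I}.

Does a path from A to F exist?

No

A has no edges, so nothing is reachable from it.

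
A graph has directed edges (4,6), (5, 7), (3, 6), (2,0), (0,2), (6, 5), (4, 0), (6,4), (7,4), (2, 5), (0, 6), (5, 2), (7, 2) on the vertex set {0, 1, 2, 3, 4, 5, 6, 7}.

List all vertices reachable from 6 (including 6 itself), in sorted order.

0, 2, 4, 5, 6, 7

Start at 6.
Its neighbours: 4, 5.
Then their neighbours: 0, 2, 7.
Nothing further is reachable.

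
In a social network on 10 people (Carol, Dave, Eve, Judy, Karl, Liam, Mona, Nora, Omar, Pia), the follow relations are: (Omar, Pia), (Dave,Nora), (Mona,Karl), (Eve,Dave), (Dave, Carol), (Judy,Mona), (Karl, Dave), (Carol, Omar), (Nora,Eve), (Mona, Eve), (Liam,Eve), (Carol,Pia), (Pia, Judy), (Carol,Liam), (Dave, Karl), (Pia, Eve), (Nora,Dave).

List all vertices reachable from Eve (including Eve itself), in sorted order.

Carol, Dave, Eve, Judy, Karl, Liam, Mona, Nora, Omar, Pia

Start at Eve.
Its neighbours: Dave.
Then their neighbours: Carol, Karl, Nora.
Then next layer: Liam, Omar, Pia.
Then next layer: Judy.
Then next layer: Mona.
Every vertex is now reached.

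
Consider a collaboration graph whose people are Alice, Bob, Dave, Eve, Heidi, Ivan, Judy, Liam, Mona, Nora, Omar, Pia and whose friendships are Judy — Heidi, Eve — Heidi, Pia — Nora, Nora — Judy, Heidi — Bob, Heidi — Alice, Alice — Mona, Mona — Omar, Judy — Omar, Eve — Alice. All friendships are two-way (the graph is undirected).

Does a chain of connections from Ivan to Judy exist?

No

Ivan has no edges, so nothing is reachable from it.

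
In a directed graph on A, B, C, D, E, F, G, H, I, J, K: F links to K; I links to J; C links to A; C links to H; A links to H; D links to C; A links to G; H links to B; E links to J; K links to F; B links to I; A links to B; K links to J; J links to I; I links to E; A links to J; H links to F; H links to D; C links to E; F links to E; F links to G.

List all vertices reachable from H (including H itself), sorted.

Start at H.
Its neighbours: B, D, F.
Then their neighbours: C, E, G, I, K.
Then next layer: A, J.
Every vertex is now reached.

A, B, C, D, E, F, G, H, I, J, K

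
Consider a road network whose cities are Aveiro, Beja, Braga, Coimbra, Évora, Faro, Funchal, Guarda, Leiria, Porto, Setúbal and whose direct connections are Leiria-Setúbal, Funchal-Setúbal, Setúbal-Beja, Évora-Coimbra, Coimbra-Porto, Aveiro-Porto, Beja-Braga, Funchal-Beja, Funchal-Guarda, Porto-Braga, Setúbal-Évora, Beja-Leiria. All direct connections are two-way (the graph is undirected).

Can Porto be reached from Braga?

Explore from Braga.
Distance 1: reach Beja, Porto.
Found Porto.

Yes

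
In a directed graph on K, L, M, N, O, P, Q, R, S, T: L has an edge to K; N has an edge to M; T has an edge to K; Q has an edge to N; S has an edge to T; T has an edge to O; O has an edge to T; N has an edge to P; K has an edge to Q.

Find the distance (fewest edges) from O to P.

Distance 0: O.
Distance 1: T.
Distance 2: K.
Distance 3: Q.
Distance 4: N.
Distance 5: M, P — contains P.

5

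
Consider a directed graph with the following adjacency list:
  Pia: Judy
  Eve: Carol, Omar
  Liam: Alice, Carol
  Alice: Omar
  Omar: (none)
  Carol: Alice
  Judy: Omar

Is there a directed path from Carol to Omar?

Yes

Explore from Carol.
Distance 1: reach Alice.
Distance 2: reach Omar.
Found Omar.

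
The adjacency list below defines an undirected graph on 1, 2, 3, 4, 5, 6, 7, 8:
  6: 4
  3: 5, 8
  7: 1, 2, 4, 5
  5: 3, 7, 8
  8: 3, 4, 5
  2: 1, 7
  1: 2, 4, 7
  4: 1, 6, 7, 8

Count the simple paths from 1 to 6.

7

1–2–7–4–6
1–2–7–5–3–8–4–6
1–2–7–5–8–4–6
1–4–6
1–7–4–6
1–7–5–3–8–4–6
1–7–5–8–4–6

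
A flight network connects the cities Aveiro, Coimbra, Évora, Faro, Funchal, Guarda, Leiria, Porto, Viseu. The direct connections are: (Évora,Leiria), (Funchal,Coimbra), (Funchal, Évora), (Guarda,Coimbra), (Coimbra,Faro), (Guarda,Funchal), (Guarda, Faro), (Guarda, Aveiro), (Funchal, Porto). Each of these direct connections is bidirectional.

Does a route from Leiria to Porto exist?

Explore from Leiria.
Distance 1: reach Évora.
Distance 2: reach Funchal.
Distance 3: reach Coimbra, Guarda, Porto.
Found Porto.

Yes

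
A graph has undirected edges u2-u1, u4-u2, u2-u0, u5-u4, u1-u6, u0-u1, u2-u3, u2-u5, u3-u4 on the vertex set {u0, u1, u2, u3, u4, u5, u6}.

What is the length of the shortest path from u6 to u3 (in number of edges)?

Distance 0: u6.
Distance 1: u1.
Distance 2: u0, u2.
Distance 3: u3, u4, u5 — contains u3.

3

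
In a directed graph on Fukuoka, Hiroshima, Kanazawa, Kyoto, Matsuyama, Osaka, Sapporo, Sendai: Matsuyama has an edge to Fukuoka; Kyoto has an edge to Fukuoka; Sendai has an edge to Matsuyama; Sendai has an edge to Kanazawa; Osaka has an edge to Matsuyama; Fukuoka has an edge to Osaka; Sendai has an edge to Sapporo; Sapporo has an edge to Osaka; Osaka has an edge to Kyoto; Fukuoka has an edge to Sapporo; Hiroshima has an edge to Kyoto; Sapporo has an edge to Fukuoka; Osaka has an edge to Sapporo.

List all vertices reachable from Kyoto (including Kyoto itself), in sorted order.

Fukuoka, Kyoto, Matsuyama, Osaka, Sapporo

Start at Kyoto.
Its neighbours: Fukuoka.
Then their neighbours: Osaka, Sapporo.
Then next layer: Matsuyama.
Nothing further is reachable.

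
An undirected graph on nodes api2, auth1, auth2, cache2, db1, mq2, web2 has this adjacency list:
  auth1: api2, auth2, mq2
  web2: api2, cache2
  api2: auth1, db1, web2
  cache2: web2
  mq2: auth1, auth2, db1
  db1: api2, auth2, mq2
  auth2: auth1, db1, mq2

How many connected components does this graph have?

From api2: component {api2, auth1, auth2, cache2, db1, mq2, web2}.
That's 1 component.

1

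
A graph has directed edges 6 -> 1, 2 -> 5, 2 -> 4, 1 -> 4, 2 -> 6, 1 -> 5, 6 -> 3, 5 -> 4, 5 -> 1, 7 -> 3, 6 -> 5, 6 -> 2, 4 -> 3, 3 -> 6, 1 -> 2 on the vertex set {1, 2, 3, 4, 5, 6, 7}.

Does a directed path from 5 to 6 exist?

Yes

Explore from 5.
Distance 1: reach 1, 4.
Distance 2: reach 2, 3.
Distance 3: reach 6.
Found 6.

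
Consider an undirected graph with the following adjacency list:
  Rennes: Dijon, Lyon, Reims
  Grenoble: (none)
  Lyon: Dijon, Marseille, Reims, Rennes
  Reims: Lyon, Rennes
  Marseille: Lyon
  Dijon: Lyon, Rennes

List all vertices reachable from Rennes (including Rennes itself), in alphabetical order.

Dijon, Lyon, Marseille, Reims, Rennes

Start at Rennes.
Its neighbours: Dijon, Lyon, Reims.
Then their neighbours: Marseille.
Nothing further is reachable.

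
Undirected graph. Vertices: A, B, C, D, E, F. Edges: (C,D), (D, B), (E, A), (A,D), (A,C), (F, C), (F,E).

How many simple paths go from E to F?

E–A–C–F
E–A–D–C–F
E–F

3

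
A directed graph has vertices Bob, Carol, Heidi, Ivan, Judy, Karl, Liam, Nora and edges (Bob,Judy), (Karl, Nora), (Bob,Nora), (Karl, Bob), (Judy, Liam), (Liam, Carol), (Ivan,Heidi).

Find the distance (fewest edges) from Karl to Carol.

Distance 0: Karl.
Distance 1: Bob, Nora.
Distance 2: Judy.
Distance 3: Liam.
Distance 4: Carol — contains Carol.

4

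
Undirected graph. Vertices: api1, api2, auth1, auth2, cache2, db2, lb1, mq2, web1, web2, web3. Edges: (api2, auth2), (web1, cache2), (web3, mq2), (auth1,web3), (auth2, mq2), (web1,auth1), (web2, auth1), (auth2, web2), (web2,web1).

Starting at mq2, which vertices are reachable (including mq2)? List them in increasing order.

Start at mq2.
Its neighbours: auth2, web3.
Then their neighbours: api2, auth1, web2.
Then next layer: web1.
Then next layer: cache2.
Nothing further is reachable.

api2, auth1, auth2, cache2, mq2, web1, web2, web3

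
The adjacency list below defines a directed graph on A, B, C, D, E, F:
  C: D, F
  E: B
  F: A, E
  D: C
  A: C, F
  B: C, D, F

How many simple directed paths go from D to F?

1

D→C→F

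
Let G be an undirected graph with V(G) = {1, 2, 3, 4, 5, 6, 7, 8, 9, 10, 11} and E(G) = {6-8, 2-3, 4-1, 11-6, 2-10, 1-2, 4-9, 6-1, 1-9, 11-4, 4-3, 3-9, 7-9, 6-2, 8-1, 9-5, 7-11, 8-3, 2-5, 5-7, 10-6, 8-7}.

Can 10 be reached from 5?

Yes

Explore from 5.
Distance 1: reach 2, 7, 9.
Distance 2: reach 1, 3, 4, 6, 8, 10, 11.
Found 10.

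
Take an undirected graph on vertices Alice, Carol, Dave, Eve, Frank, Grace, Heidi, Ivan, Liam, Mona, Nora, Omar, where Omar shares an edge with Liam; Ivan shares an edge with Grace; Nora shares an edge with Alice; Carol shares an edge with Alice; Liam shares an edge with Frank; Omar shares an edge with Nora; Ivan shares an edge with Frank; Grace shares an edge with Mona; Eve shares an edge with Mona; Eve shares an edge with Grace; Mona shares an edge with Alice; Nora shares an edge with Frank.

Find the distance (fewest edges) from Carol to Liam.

Distance 0: Carol.
Distance 1: Alice.
Distance 2: Mona, Nora.
Distance 3: Eve, Frank, Grace, Omar.
Distance 4: Ivan, Liam — contains Liam.

4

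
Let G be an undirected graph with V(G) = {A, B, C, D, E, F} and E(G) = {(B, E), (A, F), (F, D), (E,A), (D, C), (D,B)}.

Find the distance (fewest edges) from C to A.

3

Distance 0: C.
Distance 1: D.
Distance 2: B, F.
Distance 3: A, E — contains A.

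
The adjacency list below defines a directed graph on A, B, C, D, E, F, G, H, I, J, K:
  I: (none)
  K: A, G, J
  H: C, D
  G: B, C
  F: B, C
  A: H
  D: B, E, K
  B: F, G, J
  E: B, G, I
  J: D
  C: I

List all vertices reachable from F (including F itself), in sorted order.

Start at F.
Its neighbours: B, C.
Then their neighbours: G, I, J.
Then next layer: D.
Then next layer: E, K.
Then next layer: A.
Then next layer: H.
Every vertex is now reached.

A, B, C, D, E, F, G, H, I, J, K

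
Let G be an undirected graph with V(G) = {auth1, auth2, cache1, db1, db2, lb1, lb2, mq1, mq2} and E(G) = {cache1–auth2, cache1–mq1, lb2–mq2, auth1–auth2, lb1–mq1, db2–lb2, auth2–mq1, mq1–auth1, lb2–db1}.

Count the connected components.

2

From auth1: component {auth1, auth2, cache1, lb1, mq1}.
From db1: component {db1, db2, lb2, mq2}.
That's 2 components.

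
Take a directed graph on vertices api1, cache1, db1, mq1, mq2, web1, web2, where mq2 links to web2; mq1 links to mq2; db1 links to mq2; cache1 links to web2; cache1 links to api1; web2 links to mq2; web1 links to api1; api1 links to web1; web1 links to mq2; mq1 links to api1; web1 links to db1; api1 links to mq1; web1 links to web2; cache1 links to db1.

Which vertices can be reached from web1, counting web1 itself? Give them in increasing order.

Start at web1.
Its neighbours: api1, db1, mq2, web2.
Then their neighbours: mq1.
Nothing further is reachable.

api1, db1, mq1, mq2, web1, web2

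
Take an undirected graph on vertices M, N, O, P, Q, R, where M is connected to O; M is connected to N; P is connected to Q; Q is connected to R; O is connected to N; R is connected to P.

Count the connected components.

2

From M: component {M, N, O}.
From P: component {P, Q, R}.
That's 2 components.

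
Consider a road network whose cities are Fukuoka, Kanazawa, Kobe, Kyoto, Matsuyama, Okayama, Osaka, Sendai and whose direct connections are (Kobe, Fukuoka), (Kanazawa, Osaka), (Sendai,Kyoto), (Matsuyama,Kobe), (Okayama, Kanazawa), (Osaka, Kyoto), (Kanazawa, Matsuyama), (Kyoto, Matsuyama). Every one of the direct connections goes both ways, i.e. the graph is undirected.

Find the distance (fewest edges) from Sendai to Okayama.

4

Distance 0: Sendai.
Distance 1: Kyoto.
Distance 2: Matsuyama, Osaka.
Distance 3: Kanazawa, Kobe.
Distance 4: Fukuoka, Okayama — contains Okayama.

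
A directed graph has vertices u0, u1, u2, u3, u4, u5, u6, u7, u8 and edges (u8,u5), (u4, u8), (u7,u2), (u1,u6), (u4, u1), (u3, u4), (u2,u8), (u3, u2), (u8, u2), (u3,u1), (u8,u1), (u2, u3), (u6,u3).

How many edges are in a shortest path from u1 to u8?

Distance 0: u1.
Distance 1: u6.
Distance 2: u3.
Distance 3: u2, u4.
Distance 4: u8 — contains u8.

4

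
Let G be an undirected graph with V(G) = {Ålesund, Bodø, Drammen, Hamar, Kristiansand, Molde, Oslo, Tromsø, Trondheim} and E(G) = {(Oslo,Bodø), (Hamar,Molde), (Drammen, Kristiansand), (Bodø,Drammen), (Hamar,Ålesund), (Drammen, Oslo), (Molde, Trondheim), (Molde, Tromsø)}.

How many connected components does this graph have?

From Ålesund: component {Ålesund, Hamar, Molde, Tromsø, Trondheim}.
From Bodø: component {Bodø, Drammen, Kristiansand, Oslo}.
That's 2 components.

2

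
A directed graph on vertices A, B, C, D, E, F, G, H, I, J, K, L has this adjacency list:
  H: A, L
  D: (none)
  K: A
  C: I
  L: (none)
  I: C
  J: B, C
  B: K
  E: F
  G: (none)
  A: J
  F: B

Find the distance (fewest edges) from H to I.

4

Distance 0: H.
Distance 1: A, L.
Distance 2: J.
Distance 3: B, C.
Distance 4: I, K — contains I.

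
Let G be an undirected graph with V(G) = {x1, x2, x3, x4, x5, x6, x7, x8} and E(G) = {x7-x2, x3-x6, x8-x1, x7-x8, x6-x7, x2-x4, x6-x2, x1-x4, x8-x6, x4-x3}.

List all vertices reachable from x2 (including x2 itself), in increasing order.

Start at x2.
Its neighbours: x4, x6, x7.
Then their neighbours: x1, x3, x8.
Nothing further is reachable.

x1, x2, x3, x4, x6, x7, x8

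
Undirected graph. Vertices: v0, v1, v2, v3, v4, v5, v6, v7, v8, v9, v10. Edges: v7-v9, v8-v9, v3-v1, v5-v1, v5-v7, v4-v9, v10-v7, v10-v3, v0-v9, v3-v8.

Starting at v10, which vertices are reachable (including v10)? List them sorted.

v0, v1, v3, v4, v5, v7, v8, v9, v10

Start at v10.
Its neighbours: v3, v7.
Then their neighbours: v1, v5, v8, v9.
Then next layer: v0, v4.
Nothing further is reachable.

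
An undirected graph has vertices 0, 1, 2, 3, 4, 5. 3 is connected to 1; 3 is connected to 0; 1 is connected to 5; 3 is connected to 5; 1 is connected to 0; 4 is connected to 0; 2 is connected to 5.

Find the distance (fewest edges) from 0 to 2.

3

Distance 0: 0.
Distance 1: 1, 3, 4.
Distance 2: 5.
Distance 3: 2 — contains 2.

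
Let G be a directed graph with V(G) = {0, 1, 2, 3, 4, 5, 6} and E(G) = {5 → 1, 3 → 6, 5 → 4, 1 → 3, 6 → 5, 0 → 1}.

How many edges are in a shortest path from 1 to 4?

4

Distance 0: 1.
Distance 1: 3.
Distance 2: 6.
Distance 3: 5.
Distance 4: 4 — contains 4.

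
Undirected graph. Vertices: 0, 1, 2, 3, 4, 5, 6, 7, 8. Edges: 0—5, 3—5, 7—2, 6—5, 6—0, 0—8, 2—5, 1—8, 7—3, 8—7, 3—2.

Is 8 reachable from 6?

Explore from 6.
Distance 1: reach 0, 5.
Distance 2: reach 2, 3, 8.
Found 8.

Yes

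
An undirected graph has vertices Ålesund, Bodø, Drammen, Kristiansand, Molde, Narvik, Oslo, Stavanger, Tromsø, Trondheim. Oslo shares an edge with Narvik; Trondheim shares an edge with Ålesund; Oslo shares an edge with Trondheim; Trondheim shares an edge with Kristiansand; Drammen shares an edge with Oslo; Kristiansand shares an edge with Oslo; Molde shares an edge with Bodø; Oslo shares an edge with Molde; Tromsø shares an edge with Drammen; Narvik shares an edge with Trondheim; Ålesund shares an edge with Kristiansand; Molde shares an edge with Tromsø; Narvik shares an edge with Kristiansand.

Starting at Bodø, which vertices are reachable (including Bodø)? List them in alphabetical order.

Ålesund, Bodø, Drammen, Kristiansand, Molde, Narvik, Oslo, Tromsø, Trondheim

Start at Bodø.
Its neighbours: Molde.
Then their neighbours: Oslo, Tromsø.
Then next layer: Drammen, Kristiansand, Narvik, Trondheim.
Then next layer: Ålesund.
Nothing further is reachable.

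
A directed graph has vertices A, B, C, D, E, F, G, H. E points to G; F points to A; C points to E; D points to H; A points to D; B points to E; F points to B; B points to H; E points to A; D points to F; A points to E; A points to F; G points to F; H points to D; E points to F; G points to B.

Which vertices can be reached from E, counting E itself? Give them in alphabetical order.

A, B, D, E, F, G, H

Start at E.
Its neighbours: A, F, G.
Then their neighbours: B, D.
Then next layer: H.
Nothing further is reachable.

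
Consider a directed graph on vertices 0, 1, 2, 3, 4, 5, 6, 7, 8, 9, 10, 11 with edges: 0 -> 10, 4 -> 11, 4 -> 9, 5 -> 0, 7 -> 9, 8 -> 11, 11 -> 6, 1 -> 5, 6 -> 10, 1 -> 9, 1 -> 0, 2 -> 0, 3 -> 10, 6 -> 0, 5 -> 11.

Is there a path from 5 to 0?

Yes

Explore from 5.
Distance 1: reach 0, 11.
Found 0.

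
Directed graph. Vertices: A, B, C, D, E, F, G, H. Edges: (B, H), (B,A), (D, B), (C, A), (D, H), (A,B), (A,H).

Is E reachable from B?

No

Explore from B.
Distance 1: reach A, H.
The search from B is exhausted; no directed path reaches E.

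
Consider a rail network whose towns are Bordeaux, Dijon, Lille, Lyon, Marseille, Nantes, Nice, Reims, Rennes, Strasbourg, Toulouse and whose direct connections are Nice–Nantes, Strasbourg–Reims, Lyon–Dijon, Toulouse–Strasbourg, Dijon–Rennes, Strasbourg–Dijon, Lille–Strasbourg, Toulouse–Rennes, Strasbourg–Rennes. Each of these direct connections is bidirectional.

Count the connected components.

From Bordeaux: component {Bordeaux}.
From Dijon: component {Dijon, Lille, Lyon, Reims, Rennes, Strasbourg, Toulouse}.
From Marseille: component {Marseille}.
From Nantes: component {Nantes, Nice}.
That's 4 components.

4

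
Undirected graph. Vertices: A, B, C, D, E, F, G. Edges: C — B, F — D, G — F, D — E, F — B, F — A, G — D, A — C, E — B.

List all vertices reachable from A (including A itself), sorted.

A, B, C, D, E, F, G

Start at A.
Its neighbours: C, F.
Then their neighbours: B, D, G.
Then next layer: E.
Every vertex is now reached.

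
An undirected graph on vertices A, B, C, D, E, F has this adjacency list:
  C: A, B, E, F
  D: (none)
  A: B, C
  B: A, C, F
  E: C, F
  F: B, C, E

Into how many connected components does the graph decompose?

2

From A: component {A, B, C, E, F}.
From D: component {D}.
That's 2 components.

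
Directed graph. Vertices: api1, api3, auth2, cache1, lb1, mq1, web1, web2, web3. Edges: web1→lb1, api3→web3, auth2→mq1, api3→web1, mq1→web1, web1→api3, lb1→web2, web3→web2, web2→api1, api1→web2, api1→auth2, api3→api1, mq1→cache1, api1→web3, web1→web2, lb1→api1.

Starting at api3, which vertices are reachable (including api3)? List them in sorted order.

Start at api3.
Its neighbours: api1, web1, web3.
Then their neighbours: auth2, lb1, web2.
Then next layer: mq1.
Then next layer: cache1.
Every vertex is now reached.

api1, api3, auth2, cache1, lb1, mq1, web1, web2, web3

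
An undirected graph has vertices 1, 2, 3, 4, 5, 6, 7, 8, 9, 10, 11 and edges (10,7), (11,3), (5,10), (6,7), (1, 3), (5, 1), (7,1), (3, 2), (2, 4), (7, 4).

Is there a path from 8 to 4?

No

8 has no edges, so nothing is reachable from it.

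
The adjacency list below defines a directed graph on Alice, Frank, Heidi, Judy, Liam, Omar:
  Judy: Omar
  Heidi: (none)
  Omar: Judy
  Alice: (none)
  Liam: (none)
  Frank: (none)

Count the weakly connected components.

5

From Alice: component {Alice}.
From Frank: component {Frank}.
From Heidi: component {Heidi}.
From Judy: component {Judy, Omar}.
From Liam: component {Liam}.
That's 5 components.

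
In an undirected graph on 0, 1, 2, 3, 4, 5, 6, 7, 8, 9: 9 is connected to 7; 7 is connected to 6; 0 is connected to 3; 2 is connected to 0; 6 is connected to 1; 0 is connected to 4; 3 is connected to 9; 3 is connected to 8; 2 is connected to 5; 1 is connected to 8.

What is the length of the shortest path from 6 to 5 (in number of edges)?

6

Distance 0: 6.
Distance 1: 1, 7.
Distance 2: 8, 9.
Distance 3: 3.
Distance 4: 0.
Distance 5: 2, 4.
Distance 6: 5 — contains 5.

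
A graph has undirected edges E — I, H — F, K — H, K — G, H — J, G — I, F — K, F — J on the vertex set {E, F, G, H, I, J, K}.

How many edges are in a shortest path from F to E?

Distance 0: F.
Distance 1: H, J, K.
Distance 2: G.
Distance 3: I.
Distance 4: E — contains E.

4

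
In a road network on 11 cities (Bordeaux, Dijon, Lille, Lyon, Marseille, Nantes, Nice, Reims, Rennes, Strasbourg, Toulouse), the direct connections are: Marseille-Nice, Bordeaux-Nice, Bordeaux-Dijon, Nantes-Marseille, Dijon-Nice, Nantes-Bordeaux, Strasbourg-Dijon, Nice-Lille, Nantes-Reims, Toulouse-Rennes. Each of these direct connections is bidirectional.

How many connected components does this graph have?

3

From Bordeaux: component {Bordeaux, Dijon, Lille, Marseille, Nantes, Nice, Reims, Strasbourg}.
From Lyon: component {Lyon}.
From Rennes: component {Rennes, Toulouse}.
That's 3 components.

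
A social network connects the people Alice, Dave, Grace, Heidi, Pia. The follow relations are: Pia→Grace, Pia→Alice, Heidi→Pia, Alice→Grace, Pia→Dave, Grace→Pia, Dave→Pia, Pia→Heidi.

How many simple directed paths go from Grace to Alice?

Grace→Pia→Alice

1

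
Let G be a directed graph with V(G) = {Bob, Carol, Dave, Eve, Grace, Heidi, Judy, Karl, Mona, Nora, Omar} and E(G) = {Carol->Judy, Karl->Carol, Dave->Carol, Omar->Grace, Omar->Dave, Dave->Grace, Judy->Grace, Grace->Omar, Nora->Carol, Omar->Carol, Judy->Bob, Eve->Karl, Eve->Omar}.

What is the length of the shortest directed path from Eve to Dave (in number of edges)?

Distance 0: Eve.
Distance 1: Karl, Omar.
Distance 2: Carol, Dave, Grace — contains Dave.

2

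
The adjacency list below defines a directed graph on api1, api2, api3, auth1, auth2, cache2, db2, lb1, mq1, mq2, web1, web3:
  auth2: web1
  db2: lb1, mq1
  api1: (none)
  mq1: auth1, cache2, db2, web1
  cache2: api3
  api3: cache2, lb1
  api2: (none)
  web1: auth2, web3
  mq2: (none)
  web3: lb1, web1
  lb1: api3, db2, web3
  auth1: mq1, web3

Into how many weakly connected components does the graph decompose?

From api1: component {api1}.
From api2: component {api2}.
From api3: component {api3, auth1, auth2, cache2, db2, lb1, mq1, web1, web3}.
From mq2: component {mq2}.
That's 4 components.

4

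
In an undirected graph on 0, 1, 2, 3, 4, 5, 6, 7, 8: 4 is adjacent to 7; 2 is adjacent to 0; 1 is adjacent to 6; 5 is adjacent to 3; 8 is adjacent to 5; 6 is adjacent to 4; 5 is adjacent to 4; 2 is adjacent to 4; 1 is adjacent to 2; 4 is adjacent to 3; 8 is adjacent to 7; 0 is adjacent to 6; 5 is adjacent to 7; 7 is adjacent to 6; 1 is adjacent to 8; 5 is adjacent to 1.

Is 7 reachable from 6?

Yes

Explore from 6.
Distance 1: reach 0, 1, 4, 7.
Found 7.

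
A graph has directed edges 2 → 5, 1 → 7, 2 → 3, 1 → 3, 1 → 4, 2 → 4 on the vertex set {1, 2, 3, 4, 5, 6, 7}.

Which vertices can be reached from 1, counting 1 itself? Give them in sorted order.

Start at 1.
Its neighbours: 3, 4, 7.
Nothing further is reachable.

1, 3, 4, 7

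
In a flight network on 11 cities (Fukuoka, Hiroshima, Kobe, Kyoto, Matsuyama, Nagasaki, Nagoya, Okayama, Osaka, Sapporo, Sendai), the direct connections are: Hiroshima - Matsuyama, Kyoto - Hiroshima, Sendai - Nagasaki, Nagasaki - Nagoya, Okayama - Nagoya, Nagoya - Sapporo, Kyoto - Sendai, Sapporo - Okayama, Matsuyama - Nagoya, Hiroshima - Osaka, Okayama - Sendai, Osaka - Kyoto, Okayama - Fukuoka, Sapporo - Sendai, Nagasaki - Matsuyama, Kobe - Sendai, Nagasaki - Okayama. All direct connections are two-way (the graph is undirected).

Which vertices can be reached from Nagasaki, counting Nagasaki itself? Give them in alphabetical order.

Start at Nagasaki.
Its neighbours: Matsuyama, Nagoya, Okayama, Sendai.
Then their neighbours: Fukuoka, Hiroshima, Kobe, Kyoto, Sapporo.
Then next layer: Osaka.
Every vertex is now reached.

Fukuoka, Hiroshima, Kobe, Kyoto, Matsuyama, Nagasaki, Nagoya, Okayama, Osaka, Sapporo, Sendai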